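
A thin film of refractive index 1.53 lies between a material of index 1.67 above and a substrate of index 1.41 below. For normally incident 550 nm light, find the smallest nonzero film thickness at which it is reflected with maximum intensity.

Ray reflecting at the top interface goes from n = 1.67 toward n = 1.53: no phase shift.
At the lower boundary (n = 1.53 to n = 1.41) the reflected ray undergoes no phase shift.
Net: no relative phase inversion (both shifts match).
For bright reflection here: 2 n t = m λ.
Minimum nonzero at m = 1: t = λ / (2 n) = 550 / (2 × 1.53) = 180 nm.

180 nm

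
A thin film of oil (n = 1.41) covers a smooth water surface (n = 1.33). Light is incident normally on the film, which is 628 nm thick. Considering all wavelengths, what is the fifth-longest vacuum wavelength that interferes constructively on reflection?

394 nm

Top surface (1.0 → 1.41): reflection off a higher-index medium gives a half-wave phase shift.
Ray reflecting at the bottom interface goes from n = 1.41 toward n = 1.33: no phase shift.
Net: one phase inversion between the two reflected rays.
So the condition for constructive reflection is 2 n t = (m + ½) λ.
λ = 2 n t / (m + ½). The fifth-longest wavelength is m = 4: λ = 2 × 1.41 × 628 / 4.50 = 394 nm.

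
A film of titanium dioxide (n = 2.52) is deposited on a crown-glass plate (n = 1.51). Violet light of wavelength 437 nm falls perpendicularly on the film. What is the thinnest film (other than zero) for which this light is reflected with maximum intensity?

Top surface (1.0 → 2.52): reflection off a higher-index medium gives a half-wave phase shift.
At the lower boundary (n = 2.52 to n = 1.51) the reflected ray undergoes no phase shift.
Exactly one π shift → a net half-wave offset.
With one net inversion, constructive interference in reflection requires 2 n t = (m + ½) λ.
Minimum at m = 0: t = λ / (4 n) = 437 / (4 × 2.52) = 43.4 nm.

43.4 nm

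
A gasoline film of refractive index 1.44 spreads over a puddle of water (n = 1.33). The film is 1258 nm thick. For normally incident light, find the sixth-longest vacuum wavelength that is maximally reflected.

Top surface (1.0 → 1.44): reflection off a higher-index medium gives a half-wave phase shift.
Bottom surface (1.44 → 1.33): reflection off a lower-index medium gives no phase shift.
The two reflections differ by half a wavelength.
For bright reflection here: 2 n t = (m + ½) λ.
λ = 2 n t / (m + ½). The sixth-longest wavelength is m = 5: λ = 2 × 1.44 × 1258 / 5.50 = 659 nm.

659 nm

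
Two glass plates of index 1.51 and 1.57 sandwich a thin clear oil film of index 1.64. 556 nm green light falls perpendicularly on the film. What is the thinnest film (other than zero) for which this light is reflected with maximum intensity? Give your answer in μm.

At the upper boundary (n = 1.51 to n = 1.64) the reflected ray undergoes a half-wave phase shift.
Bottom surface (1.64 → 1.57): reflection off a lower-index medium gives no phase shift.
The two reflections differ by half a wavelength.
So the condition for constructive reflection is 2 n t = (m + ½) λ.
Minimum at m = 0: t = λ / (4 n) = 556 / (4 × 1.64) = 84.8 nm.

0.0848 μm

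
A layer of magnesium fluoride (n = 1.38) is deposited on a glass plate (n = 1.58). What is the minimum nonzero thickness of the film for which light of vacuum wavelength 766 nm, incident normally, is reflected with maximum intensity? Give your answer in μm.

0.278 μm

At the upper boundary (n = 1.0 to n = 1.38) the reflected ray undergoes a half-wave phase shift.
At the lower boundary (n = 1.38 to n = 1.58) the reflected ray undergoes a half-wave phase shift.
Net: no relative phase inversion (both shifts match).
For maximum reflection here: 2 n t = m λ.
Minimum nonzero at m = 1: t = λ / (2 n) = 766 / (2 × 1.38) = 278 nm.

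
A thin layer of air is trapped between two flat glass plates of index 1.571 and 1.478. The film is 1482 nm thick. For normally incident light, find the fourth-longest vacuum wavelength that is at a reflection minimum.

741 nm

Top surface (1.571 → 1.0): reflection off a lower-index medium gives no phase shift.
At the lower boundary (n = 1.0 to n = 1.478) the reflected ray undergoes a half-wave phase shift.
The two reflections differ by half a wavelength.
With one net inversion, destructive interference in reflection requires 2 n t = m λ.
λ = 2 n t / m. The fourth-longest wavelength is m = 4: λ = 2 × 1.0 × 1482 / 4.00 = 741 nm.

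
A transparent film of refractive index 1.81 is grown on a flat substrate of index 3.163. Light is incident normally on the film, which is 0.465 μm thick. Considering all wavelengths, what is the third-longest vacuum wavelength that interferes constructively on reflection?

At the upper boundary (n = 1.0 to n = 1.81) the reflected ray undergoes a half-wave phase shift.
Ray reflecting at the bottom interface goes from n = 1.81 toward n = 3.163: a half-wave phase shift.
Zero or two π shifts → no net half-wave offset.
For bright reflection here: 2 n t = m λ.
λ = 2 n t / m. The third-longest wavelength is m = 3: λ = 2 × 1.81 × 465 / 3.00 = 561 nm.

561 nm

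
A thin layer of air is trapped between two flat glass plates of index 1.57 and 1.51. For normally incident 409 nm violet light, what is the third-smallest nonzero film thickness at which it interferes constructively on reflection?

511 nm

At the upper boundary (n = 1.57 to n = 1.0) the reflected ray undergoes no phase shift.
At the lower boundary (n = 1.0 to n = 1.51) the reflected ray undergoes a half-wave phase shift.
Net: one phase inversion between the two reflected rays.
So the condition for constructive reflection is 2 n t = (m + ½) λ.
The third-smallest nonzero thickness corresponds to m = 2: t = (m + ½) λ / (2 n) = 2.50 × 409 / (2 × 1.0) = 511 nm.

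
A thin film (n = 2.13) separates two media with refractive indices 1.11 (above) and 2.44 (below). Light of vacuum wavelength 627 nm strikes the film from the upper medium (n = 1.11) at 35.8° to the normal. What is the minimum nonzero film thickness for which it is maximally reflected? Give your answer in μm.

Ray reflecting at the top interface goes from n = 1.11 toward n = 2.13: a half-wave phase shift.
Ray reflecting at the bottom interface goes from n = 2.13 toward n = 2.44: a half-wave phase shift.
The two reflections carry the same phase change, so no net offset.
With no net inversion, constructive interference in reflection requires 2 n t cos θ_r = m λ.
Snell's law: 1.11 sin 35.8° = 2.13 sin θ_r → sin θ_r = 0.305, cos θ_r = 0.952.
Minimum nonzero at m = 1: t = λ / (2 n cos θ_r) = 627 / (2 × 2.13 × 0.952) = 155 nm.

0.155 μm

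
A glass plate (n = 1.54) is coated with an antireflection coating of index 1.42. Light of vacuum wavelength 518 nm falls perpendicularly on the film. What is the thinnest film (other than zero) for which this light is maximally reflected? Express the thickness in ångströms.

Top surface (1.0 → 1.42): reflection off a higher-index medium gives a half-wave phase shift.
Bottom surface (1.42 → 1.54): reflection off a higher-index medium gives a half-wave phase shift.
The two reflections carry the same phase change, so no net offset.
So the condition for constructive reflection is 2 n t = m λ.
Minimum nonzero at m = 1: t = λ / (2 n) = 518 / (2 × 1.42) = 182 nm.

1824 Å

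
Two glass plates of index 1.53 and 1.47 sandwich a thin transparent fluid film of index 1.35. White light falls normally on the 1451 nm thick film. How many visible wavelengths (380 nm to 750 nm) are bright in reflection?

5

At the upper boundary (n = 1.53 to n = 1.35) the reflected ray undergoes no phase shift.
At the lower boundary (n = 1.35 to n = 1.47) the reflected ray undergoes a half-wave phase shift.
Exactly one π shift → a net half-wave offset.
For strong reflection here: 2 n t = (m + ½) λ.
λ = 2 n t / (m + ½) = 3918 / (m + ½) nm.
m=4: 871 nm (IR); m=5: 712 nm (visible); m=6: 603 nm (visible); m=7: 522 nm (visible); m=8: 461 nm (visible); m=9: 412 nm (visible); m=10: 373 nm (UV).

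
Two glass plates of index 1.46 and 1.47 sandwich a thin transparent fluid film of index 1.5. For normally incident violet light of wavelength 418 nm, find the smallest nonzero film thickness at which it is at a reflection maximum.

Ray reflecting at the top interface goes from n = 1.46 toward n = 1.5: a half-wave phase shift.
Ray reflecting at the bottom interface goes from n = 1.5 toward n = 1.47: no phase shift.
Exactly one π shift → a net half-wave offset.
So the condition for constructive reflection is 2 n t = (m + ½) λ.
Minimum at m = 0: t = λ / (4 n) = 418 / (4 × 1.5) = 69.7 nm.

69.7 nm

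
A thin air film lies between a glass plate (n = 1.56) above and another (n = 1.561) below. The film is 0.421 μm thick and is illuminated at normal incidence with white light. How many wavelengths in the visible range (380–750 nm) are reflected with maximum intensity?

At the upper boundary (n = 1.56 to n = 1.0) the reflected ray undergoes no phase shift.
Bottom surface (1.0 → 1.561): reflection off a higher-index medium gives a half-wave phase shift.
Exactly one π shift → a net half-wave offset.
For bright reflection here: 2 n t = (m + ½) λ.
λ = 2 n t / (m + ½) = 842 / (m + ½) nm.
m=0: 1684 nm (IR); m=1: 561 nm (visible); m=2: 337 nm (UV).

1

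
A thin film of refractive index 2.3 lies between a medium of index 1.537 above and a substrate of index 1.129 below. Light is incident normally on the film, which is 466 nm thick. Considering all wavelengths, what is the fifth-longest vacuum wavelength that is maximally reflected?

476 nm

At the upper boundary (n = 1.537 to n = 2.3) the reflected ray undergoes a half-wave phase shift.
Ray reflecting at the bottom interface goes from n = 2.3 toward n = 1.129: no phase shift.
Exactly one π shift → a net half-wave offset.
With one net inversion, constructive interference in reflection requires 2 n t = (m + ½) λ.
λ = 2 n t / (m + ½). The fifth-longest wavelength is m = 4: λ = 2 × 2.3 × 466 / 4.50 = 476 nm.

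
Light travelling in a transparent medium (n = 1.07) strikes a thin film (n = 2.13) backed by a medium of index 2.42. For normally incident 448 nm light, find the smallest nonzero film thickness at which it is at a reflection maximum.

105 nm

Top surface (1.07 → 2.13): reflection off a higher-index medium gives a half-wave phase shift.
Ray reflecting at the bottom interface goes from n = 2.13 toward n = 2.42: a half-wave phase shift.
Zero or two π shifts → no net half-wave offset.
So the condition for constructive reflection is 2 n t = m λ.
Minimum nonzero at m = 1: t = λ / (2 n) = 448 / (2 × 2.13) = 105 nm.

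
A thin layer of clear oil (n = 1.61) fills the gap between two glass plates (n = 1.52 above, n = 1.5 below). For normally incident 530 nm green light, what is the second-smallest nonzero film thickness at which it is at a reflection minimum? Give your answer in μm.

Top surface (1.52 → 1.61): reflection off a higher-index medium gives a half-wave phase shift.
Bottom surface (1.61 → 1.5): reflection off a lower-index medium gives no phase shift.
The two reflections differ by half a wavelength.
With one net inversion, destructive interference in reflection requires 2 n t = m λ.
The second-smallest nonzero thickness corresponds to m = 2: t = m λ / (2 n) = 2.00 × 530 / (2 × 1.61) = 329 nm.

0.329 μm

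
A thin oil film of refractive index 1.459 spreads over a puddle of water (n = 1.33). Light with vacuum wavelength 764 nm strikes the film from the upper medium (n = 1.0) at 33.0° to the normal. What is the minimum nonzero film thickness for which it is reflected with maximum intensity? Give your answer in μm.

0.141 μm

Top surface (1.0 → 1.459): reflection off a higher-index medium gives a half-wave phase shift.
At the lower boundary (n = 1.459 to n = 1.33) the reflected ray undergoes no phase shift.
Net: one phase inversion between the two reflected rays.
For bright reflection here: 2 n t cos θ_r = (m + ½) λ.
Snell's law: 1.0 sin 33.0° = 1.459 sin θ_r → sin θ_r = 0.373, cos θ_r = 0.928.
Minimum at m = 0: t = λ / (4 n cos θ_r) = 764 / (4 × 1.459 × 0.928) = 141 nm.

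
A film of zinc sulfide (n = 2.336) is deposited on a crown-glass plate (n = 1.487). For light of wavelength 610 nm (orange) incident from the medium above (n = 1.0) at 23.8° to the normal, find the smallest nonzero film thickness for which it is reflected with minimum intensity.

At the upper boundary (n = 1.0 to n = 2.336) the reflected ray undergoes a half-wave phase shift.
Bottom surface (2.336 → 1.487): reflection off a lower-index medium gives no phase shift.
The two reflections differ by half a wavelength.
With one net inversion, destructive interference in reflection requires 2 n t cos θ_r = m λ.
Snell's law: 1.0 sin 23.8° = 2.336 sin θ_r → sin θ_r = 0.173, cos θ_r = 0.985.
Minimum nonzero at m = 1: t = λ / (2 n cos θ_r) = 610 / (2 × 2.336 × 0.985) = 133 nm.

133 nm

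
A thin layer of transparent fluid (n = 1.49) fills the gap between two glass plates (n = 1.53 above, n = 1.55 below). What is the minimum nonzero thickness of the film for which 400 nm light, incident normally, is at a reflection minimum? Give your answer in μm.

0.134 μm

Top surface (1.53 → 1.49): reflection off a lower-index medium gives no phase shift.
Ray reflecting at the bottom interface goes from n = 1.49 toward n = 1.55: a half-wave phase shift.
The two reflections differ by half a wavelength.
So the condition for destructive reflection is 2 n t = m λ.
Minimum nonzero at m = 1: t = λ / (2 n) = 400 / (2 × 1.49) = 134 nm.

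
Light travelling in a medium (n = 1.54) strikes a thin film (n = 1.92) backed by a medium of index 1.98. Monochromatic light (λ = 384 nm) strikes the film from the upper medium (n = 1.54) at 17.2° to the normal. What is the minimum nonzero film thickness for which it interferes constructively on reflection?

Top surface (1.54 → 1.92): reflection off a higher-index medium gives a half-wave phase shift.
At the lower boundary (n = 1.92 to n = 1.98) the reflected ray undergoes a half-wave phase shift.
The two reflections carry the same phase change, so no net offset.
For bright reflection here: 2 n t cos θ_r = m λ.
Snell's law: 1.54 sin 17.2° = 1.92 sin θ_r → sin θ_r = 0.237, cos θ_r = 0.971.
Minimum nonzero at m = 1: t = λ / (2 n cos θ_r) = 384 / (2 × 1.92 × 0.971) = 103 nm.

103 nm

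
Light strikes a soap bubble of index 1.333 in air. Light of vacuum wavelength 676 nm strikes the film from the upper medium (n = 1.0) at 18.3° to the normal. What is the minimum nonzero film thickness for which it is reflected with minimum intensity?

261 nm

Ray reflecting at the top interface goes from n = 1.0 toward n = 1.333: a half-wave phase shift.
Bottom surface (1.333 → 1.0): reflection off a lower-index medium gives no phase shift.
Net: one phase inversion between the two reflected rays.
With one net inversion, destructive interference in reflection requires 2 n t cos θ_r = m λ.
Snell's law: 1.0 sin 18.3° = 1.333 sin θ_r → sin θ_r = 0.236, cos θ_r = 0.972.
Minimum nonzero at m = 1: t = λ / (2 n cos θ_r) = 676 / (2 × 1.333 × 0.972) = 261 nm.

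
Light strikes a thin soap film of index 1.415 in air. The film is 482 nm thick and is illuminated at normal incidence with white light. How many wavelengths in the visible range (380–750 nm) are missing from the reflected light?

2

At the upper boundary (n = 1.0 to n = 1.415) the reflected ray undergoes a half-wave phase shift.
Ray reflecting at the bottom interface goes from n = 1.415 toward n = 1.0: no phase shift.
Net: one phase inversion between the two reflected rays.
For minimum reflection here: 2 n t = m λ.
λ = 2 n t / m = 1364 / m nm.
m=1: 1364 nm (IR); m=2: 682 nm (visible); m=3: 455 nm (visible); m=4: 341 nm (UV).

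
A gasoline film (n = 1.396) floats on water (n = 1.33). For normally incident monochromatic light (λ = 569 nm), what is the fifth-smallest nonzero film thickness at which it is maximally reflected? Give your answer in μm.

Ray reflecting at the top interface goes from n = 1.0 toward n = 1.396: a half-wave phase shift.
Ray reflecting at the bottom interface goes from n = 1.396 toward n = 1.33: no phase shift.
Exactly one π shift → a net half-wave offset.
So the condition for constructive reflection is 2 n t = (m + ½) λ.
The fifth-smallest nonzero thickness corresponds to m = 4: t = (m + ½) λ / (2 n) = 4.50 × 569 / (2 × 1.396) = 917 nm.

0.917 μm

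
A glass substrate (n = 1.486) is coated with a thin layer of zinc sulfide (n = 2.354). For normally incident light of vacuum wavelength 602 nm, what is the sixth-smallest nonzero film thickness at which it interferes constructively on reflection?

At the upper boundary (n = 1.0 to n = 2.354) the reflected ray undergoes a half-wave phase shift.
Bottom surface (2.354 → 1.486): reflection off a lower-index medium gives no phase shift.
Net: one phase inversion between the two reflected rays.
With one net inversion, constructive interference in reflection requires 2 n t = (m + ½) λ.
The sixth-smallest nonzero thickness corresponds to m = 5: t = (m + ½) λ / (2 n) = 5.50 × 602 / (2 × 2.354) = 703 nm.

703 nm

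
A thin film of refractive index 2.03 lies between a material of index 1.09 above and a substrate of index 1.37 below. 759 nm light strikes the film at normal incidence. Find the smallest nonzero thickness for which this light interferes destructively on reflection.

Ray reflecting at the top interface goes from n = 1.09 toward n = 2.03: a half-wave phase shift.
At the lower boundary (n = 2.03 to n = 1.37) the reflected ray undergoes no phase shift.
Exactly one π shift → a net half-wave offset.
With one net inversion, destructive interference in reflection requires 2 n t = m λ.
The smallest nonzero thickness corresponds to m = 1: t = m λ / (2 n) = 1.00 × 759 / (2 × 2.03) = 187 nm.

187 nm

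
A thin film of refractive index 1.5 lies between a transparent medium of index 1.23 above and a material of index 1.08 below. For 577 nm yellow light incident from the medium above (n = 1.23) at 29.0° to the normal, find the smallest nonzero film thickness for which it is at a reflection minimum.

210 nm

At the upper boundary (n = 1.23 to n = 1.5) the reflected ray undergoes a half-wave phase shift.
Bottom surface (1.5 → 1.08): reflection off a lower-index medium gives no phase shift.
Exactly one π shift → a net half-wave offset.
With one net inversion, destructive interference in reflection requires 2 n t cos θ_r = m λ.
Snell's law: 1.23 sin 29.0° = 1.5 sin θ_r → sin θ_r = 0.398, cos θ_r = 0.918.
Minimum nonzero at m = 1: t = λ / (2 n cos θ_r) = 577 / (2 × 1.5 × 0.918) = 210 nm.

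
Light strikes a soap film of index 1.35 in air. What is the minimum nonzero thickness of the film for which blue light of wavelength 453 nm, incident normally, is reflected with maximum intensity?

83.9 nm

Top surface (1.0 → 1.35): reflection off a higher-index medium gives a half-wave phase shift.
At the lower boundary (n = 1.35 to n = 1.0) the reflected ray undergoes no phase shift.
Net: one phase inversion between the two reflected rays.
With one net inversion, constructive interference in reflection requires 2 n t = (m + ½) λ.
Minimum at m = 0: t = λ / (4 n) = 453 / (4 × 1.35) = 83.9 nm.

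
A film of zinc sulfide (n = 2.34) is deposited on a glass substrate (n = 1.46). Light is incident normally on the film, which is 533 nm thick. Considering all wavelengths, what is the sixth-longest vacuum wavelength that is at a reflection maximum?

Ray reflecting at the top interface goes from n = 1.0 toward n = 2.34: a half-wave phase shift.
Ray reflecting at the bottom interface goes from n = 2.34 toward n = 1.46: no phase shift.
Net: one phase inversion between the two reflected rays.
With one net inversion, constructive interference in reflection requires 2 n t = (m + ½) λ.
λ = 2 n t / (m + ½). The sixth-longest wavelength is m = 5: λ = 2 × 2.34 × 533 / 5.50 = 454 nm.

454 nm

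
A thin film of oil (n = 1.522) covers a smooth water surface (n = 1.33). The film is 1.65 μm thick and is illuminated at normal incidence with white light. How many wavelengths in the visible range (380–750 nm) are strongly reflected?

Top surface (1.0 → 1.522): reflection off a higher-index medium gives a half-wave phase shift.
Ray reflecting at the bottom interface goes from n = 1.522 toward n = 1.33: no phase shift.
Net: one phase inversion between the two reflected rays.
So the condition for constructive reflection is 2 n t = (m + ½) λ.
λ = 2 n t / (m + ½) = 5023 / (m + ½) nm.
m=6: 773 nm (IR); m=7: 670 nm (visible); m=8: 591 nm (visible); m=9: 529 nm (visible); m=10: 478 nm (visible); m=11: 437 nm (visible); m=12: 402 nm (visible); m=13: 372 nm (UV).

6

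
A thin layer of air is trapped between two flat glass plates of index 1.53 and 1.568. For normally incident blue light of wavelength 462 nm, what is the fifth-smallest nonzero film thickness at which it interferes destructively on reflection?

Top surface (1.53 → 1.0): reflection off a lower-index medium gives no phase shift.
At the lower boundary (n = 1.0 to n = 1.568) the reflected ray undergoes a half-wave phase shift.
Net: one phase inversion between the two reflected rays.
So the condition for destructive reflection is 2 n t = m λ.
The fifth-smallest nonzero thickness corresponds to m = 5: t = m λ / (2 n) = 5.00 × 462 / (2 × 1.0) = 1155 nm.

1155 nm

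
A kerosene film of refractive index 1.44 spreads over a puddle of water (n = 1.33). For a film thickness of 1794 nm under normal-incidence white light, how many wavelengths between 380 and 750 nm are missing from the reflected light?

7

Top surface (1.0 → 1.44): reflection off a higher-index medium gives a half-wave phase shift.
Bottom surface (1.44 → 1.33): reflection off a lower-index medium gives no phase shift.
The two reflections differ by half a wavelength.
For minimum reflection here: 2 n t = m λ.
λ = 2 n t / m = 5167 / m nm.
m=6: 861 nm (IR); m=7: 738 nm (visible); m=8: 646 nm (visible); m=9: 574 nm (visible); m=10: 517 nm (visible); m=11: 470 nm (visible); m=12: 431 nm (visible); m=13: 397 nm (visible); m=14: 369 nm (UV).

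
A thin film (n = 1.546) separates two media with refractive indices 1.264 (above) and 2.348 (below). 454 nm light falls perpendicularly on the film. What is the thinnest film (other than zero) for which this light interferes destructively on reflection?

73.4 nm

Ray reflecting at the top interface goes from n = 1.264 toward n = 1.546: a half-wave phase shift.
At the lower boundary (n = 1.546 to n = 2.348) the reflected ray undergoes a half-wave phase shift.
Net: no relative phase inversion (both shifts match).
For weak reflection here: 2 n t = (m + ½) λ.
Minimum at m = 0: t = λ / (4 n) = 454 / (4 × 1.546) = 73.4 nm.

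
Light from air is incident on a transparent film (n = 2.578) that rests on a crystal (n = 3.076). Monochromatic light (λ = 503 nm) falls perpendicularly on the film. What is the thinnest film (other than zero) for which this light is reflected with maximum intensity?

At the upper boundary (n = 1.0 to n = 2.578) the reflected ray undergoes a half-wave phase shift.
Bottom surface (2.578 → 3.076): reflection off a higher-index medium gives a half-wave phase shift.
Zero or two π shifts → no net half-wave offset.
With no net inversion, constructive interference in reflection requires 2 n t = m λ.
Minimum nonzero at m = 1: t = λ / (2 n) = 503 / (2 × 2.578) = 97.6 nm.

97.6 nm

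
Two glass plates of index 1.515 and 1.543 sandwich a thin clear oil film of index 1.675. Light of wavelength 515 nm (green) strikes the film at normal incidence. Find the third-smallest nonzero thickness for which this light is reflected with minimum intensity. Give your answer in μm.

Ray reflecting at the top interface goes from n = 1.515 toward n = 1.675: a half-wave phase shift.
Ray reflecting at the bottom interface goes from n = 1.675 toward n = 1.543: no phase shift.
The two reflections differ by half a wavelength.
So the condition for destructive reflection is 2 n t = m λ.
The third-smallest nonzero thickness corresponds to m = 3: t = m λ / (2 n) = 3.00 × 515 / (2 × 1.675) = 461 nm.

0.461 μm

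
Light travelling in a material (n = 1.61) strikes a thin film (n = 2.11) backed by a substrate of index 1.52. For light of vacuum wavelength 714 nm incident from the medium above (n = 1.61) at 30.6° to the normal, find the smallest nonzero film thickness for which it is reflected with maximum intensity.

91.8 nm

At the upper boundary (n = 1.61 to n = 2.11) the reflected ray undergoes a half-wave phase shift.
Bottom surface (2.11 → 1.52): reflection off a lower-index medium gives no phase shift.
The two reflections differ by half a wavelength.
For strong reflection here: 2 n t cos θ_r = (m + ½) λ.
Snell's law: 1.61 sin 30.6° = 2.11 sin θ_r → sin θ_r = 0.388, cos θ_r = 0.921.
Minimum at m = 0: t = λ / (4 n cos θ_r) = 714 / (4 × 2.11 × 0.921) = 91.8 nm.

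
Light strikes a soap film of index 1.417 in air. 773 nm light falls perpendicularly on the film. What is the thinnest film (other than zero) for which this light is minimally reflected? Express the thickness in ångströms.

2728 Å

Ray reflecting at the top interface goes from n = 1.0 toward n = 1.417: a half-wave phase shift.
At the lower boundary (n = 1.417 to n = 1.0) the reflected ray undergoes no phase shift.
The two reflections differ by half a wavelength.
For weak reflection here: 2 n t = m λ.
Minimum nonzero at m = 1: t = λ / (2 n) = 773 / (2 × 1.417) = 273 nm.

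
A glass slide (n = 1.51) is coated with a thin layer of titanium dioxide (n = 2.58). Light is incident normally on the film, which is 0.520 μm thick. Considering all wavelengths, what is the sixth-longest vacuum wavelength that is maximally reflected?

Ray reflecting at the top interface goes from n = 1.0 toward n = 2.58: a half-wave phase shift.
Bottom surface (2.58 → 1.51): reflection off a lower-index medium gives no phase shift.
Net: one phase inversion between the two reflected rays.
So the condition for constructive reflection is 2 n t = (m + ½) λ.
λ = 2 n t / (m + ½). The sixth-longest wavelength is m = 5: λ = 2 × 2.58 × 520 / 5.50 = 488 nm.

488 nm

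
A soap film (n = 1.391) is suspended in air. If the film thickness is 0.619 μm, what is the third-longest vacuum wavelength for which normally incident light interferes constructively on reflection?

689 nm

Ray reflecting at the top interface goes from n = 1.0 toward n = 1.391: a half-wave phase shift.
Bottom surface (1.391 → 1.0): reflection off a lower-index medium gives no phase shift.
The two reflections differ by half a wavelength.
So the condition for constructive reflection is 2 n t = (m + ½) λ.
λ = 2 n t / (m + ½). The third-longest wavelength is m = 2: λ = 2 × 1.391 × 619 / 2.50 = 689 nm.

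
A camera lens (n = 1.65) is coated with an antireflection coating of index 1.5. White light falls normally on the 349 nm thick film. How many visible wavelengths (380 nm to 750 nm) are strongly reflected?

Ray reflecting at the top interface goes from n = 1.0 toward n = 1.5: a half-wave phase shift.
At the lower boundary (n = 1.5 to n = 1.65) the reflected ray undergoes a half-wave phase shift.
Net: no relative phase inversion (both shifts match).
For strong reflection here: 2 n t = m λ.
λ = 2 n t / m = 1047 / m nm.
m=1: 1047 nm (IR); m=2: 524 nm (visible); m=3: 349 nm (UV).

1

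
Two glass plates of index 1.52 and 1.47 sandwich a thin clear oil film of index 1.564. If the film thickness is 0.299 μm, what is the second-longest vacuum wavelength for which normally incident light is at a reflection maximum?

Top surface (1.52 → 1.564): reflection off a higher-index medium gives a half-wave phase shift.
Ray reflecting at the bottom interface goes from n = 1.564 toward n = 1.47: no phase shift.
Exactly one π shift → a net half-wave offset.
For strong reflection here: 2 n t = (m + ½) λ.
λ = 2 n t / (m + ½). The second-longest wavelength is m = 1: λ = 2 × 1.564 × 299 / 1.50 = 624 nm.

624 nm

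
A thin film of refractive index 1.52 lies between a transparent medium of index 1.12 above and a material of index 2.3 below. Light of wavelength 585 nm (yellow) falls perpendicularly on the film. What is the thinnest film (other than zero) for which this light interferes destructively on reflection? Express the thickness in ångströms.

Ray reflecting at the top interface goes from n = 1.12 toward n = 1.52: a half-wave phase shift.
Bottom surface (1.52 → 2.3): reflection off a higher-index medium gives a half-wave phase shift.
Net: no relative phase inversion (both shifts match).
With no net inversion, destructive interference in reflection requires 2 n t = (m + ½) λ.
Minimum at m = 0: t = λ / (4 n) = 585 / (4 × 1.52) = 96.2 nm.

962 Å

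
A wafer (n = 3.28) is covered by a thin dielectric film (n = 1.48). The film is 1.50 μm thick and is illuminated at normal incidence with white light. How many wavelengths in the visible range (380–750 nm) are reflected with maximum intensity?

6

Ray reflecting at the top interface goes from n = 1.0 toward n = 1.48: a half-wave phase shift.
At the lower boundary (n = 1.48 to n = 3.28) the reflected ray undergoes a half-wave phase shift.
The two reflections carry the same phase change, so no net offset.
For bright reflection here: 2 n t = m λ.
λ = 2 n t / m = 4440 / m nm.
m=5: 888 nm (IR); m=6: 740 nm (visible); m=7: 634 nm (visible); m=8: 555 nm (visible); m=9: 493 nm (visible); m=10: 444 nm (visible); m=11: 404 nm (visible); m=12: 370 nm (UV).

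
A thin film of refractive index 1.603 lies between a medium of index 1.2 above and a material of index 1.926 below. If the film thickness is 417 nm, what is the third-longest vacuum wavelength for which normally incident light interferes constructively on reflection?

446 nm

At the upper boundary (n = 1.2 to n = 1.603) the reflected ray undergoes a half-wave phase shift.
Bottom surface (1.603 → 1.926): reflection off a higher-index medium gives a half-wave phase shift.
The two reflections carry the same phase change, so no net offset.
For maximum reflection here: 2 n t = m λ.
λ = 2 n t / m. The third-longest wavelength is m = 3: λ = 2 × 1.603 × 417 / 3.00 = 446 nm.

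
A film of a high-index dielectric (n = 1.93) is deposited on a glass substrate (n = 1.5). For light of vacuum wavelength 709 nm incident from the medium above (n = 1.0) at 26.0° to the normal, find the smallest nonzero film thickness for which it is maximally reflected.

At the upper boundary (n = 1.0 to n = 1.93) the reflected ray undergoes a half-wave phase shift.
Ray reflecting at the bottom interface goes from n = 1.93 toward n = 1.5: no phase shift.
Exactly one π shift → a net half-wave offset.
So the condition for constructive reflection is 2 n t cos θ_r = (m + ½) λ.
Snell's law: 1.0 sin 26.0° = 1.93 sin θ_r → sin θ_r = 0.227, cos θ_r = 0.974.
Minimum at m = 0: t = λ / (4 n cos θ_r) = 709 / (4 × 1.93 × 0.974) = 94.3 nm.

94.3 nm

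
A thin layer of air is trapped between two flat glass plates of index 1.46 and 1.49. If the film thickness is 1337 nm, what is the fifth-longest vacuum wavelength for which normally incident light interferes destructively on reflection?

535 nm

At the upper boundary (n = 1.46 to n = 1.0) the reflected ray undergoes no phase shift.
Bottom surface (1.0 → 1.49): reflection off a higher-index medium gives a half-wave phase shift.
Exactly one π shift → a net half-wave offset.
So the condition for destructive reflection is 2 n t = m λ.
λ = 2 n t / m. The fifth-longest wavelength is m = 5: λ = 2 × 1.0 × 1337 / 5.00 = 535 nm.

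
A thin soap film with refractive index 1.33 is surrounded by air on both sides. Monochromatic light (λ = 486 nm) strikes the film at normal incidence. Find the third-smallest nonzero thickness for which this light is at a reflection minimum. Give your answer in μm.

0.548 μm

At the upper boundary (n = 1.0 to n = 1.33) the reflected ray undergoes a half-wave phase shift.
Bottom surface (1.33 → 1.0): reflection off a lower-index medium gives no phase shift.
Net: one phase inversion between the two reflected rays.
So the condition for destructive reflection is 2 n t = m λ.
The third-smallest nonzero thickness corresponds to m = 3: t = m λ / (2 n) = 3.00 × 486 / (2 × 1.33) = 548 nm.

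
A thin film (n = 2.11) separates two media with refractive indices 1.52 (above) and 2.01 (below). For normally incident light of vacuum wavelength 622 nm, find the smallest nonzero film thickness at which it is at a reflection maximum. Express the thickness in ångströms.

737 Å

At the upper boundary (n = 1.52 to n = 2.11) the reflected ray undergoes a half-wave phase shift.
Ray reflecting at the bottom interface goes from n = 2.11 toward n = 2.01: no phase shift.
Exactly one π shift → a net half-wave offset.
With one net inversion, constructive interference in reflection requires 2 n t = (m + ½) λ.
Minimum at m = 0: t = λ / (4 n) = 622 / (4 × 2.11) = 73.7 nm.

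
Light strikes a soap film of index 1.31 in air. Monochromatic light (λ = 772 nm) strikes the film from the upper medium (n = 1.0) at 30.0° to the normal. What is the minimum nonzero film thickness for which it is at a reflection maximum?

Ray reflecting at the top interface goes from n = 1.0 toward n = 1.31: a half-wave phase shift.
At the lower boundary (n = 1.31 to n = 1.0) the reflected ray undergoes no phase shift.
The two reflections differ by half a wavelength.
So the condition for constructive reflection is 2 n t cos θ_r = (m + ½) λ.
Snell's law: 1.0 sin 30.0° = 1.31 sin θ_r → sin θ_r = 0.382, cos θ_r = 0.924.
Minimum at m = 0: t = λ / (4 n cos θ_r) = 772 / (4 × 1.31 × 0.924) = 159 nm.

159 nm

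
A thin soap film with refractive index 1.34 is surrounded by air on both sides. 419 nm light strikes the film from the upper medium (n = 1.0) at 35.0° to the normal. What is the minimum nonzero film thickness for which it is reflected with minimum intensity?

At the upper boundary (n = 1.0 to n = 1.34) the reflected ray undergoes a half-wave phase shift.
Bottom surface (1.34 → 1.0): reflection off a lower-index medium gives no phase shift.
Exactly one π shift → a net half-wave offset.
So the condition for destructive reflection is 2 n t cos θ_r = m λ.
Snell's law: 1.0 sin 35.0° = 1.34 sin θ_r → sin θ_r = 0.428, cos θ_r = 0.904.
Minimum nonzero at m = 1: t = λ / (2 n cos θ_r) = 419 / (2 × 1.34 × 0.904) = 173 nm.

173 nm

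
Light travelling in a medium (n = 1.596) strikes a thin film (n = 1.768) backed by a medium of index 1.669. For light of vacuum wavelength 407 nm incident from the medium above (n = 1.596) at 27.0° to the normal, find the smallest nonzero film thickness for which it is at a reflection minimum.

Top surface (1.596 → 1.768): reflection off a higher-index medium gives a half-wave phase shift.
At the lower boundary (n = 1.768 to n = 1.669) the reflected ray undergoes no phase shift.
Net: one phase inversion between the two reflected rays.
For minimum reflection here: 2 n t cos θ_r = m λ.
Snell's law: 1.596 sin 27.0° = 1.768 sin θ_r → sin θ_r = 0.410, cos θ_r = 0.912.
Minimum nonzero at m = 1: t = λ / (2 n cos θ_r) = 407 / (2 × 1.768 × 0.912) = 126 nm.

126 nm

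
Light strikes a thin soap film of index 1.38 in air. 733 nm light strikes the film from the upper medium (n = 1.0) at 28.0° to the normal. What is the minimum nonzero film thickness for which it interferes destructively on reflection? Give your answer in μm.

Top surface (1.0 → 1.38): reflection off a higher-index medium gives a half-wave phase shift.
At the lower boundary (n = 1.38 to n = 1.0) the reflected ray undergoes no phase shift.
Net: one phase inversion between the two reflected rays.
For minimum reflection here: 2 n t cos θ_r = m λ.
Snell's law: 1.0 sin 28.0° = 1.38 sin θ_r → sin θ_r = 0.340, cos θ_r = 0.940.
Minimum nonzero at m = 1: t = λ / (2 n cos θ_r) = 733 / (2 × 1.38 × 0.940) = 282 nm.

0.282 μm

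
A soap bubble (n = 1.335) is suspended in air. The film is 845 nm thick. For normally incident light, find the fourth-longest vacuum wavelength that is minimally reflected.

564 nm

Top surface (1.0 → 1.335): reflection off a higher-index medium gives a half-wave phase shift.
Ray reflecting at the bottom interface goes from n = 1.335 toward n = 1.0: no phase shift.
Net: one phase inversion between the two reflected rays.
So the condition for destructive reflection is 2 n t = m λ.
λ = 2 n t / m. The fourth-longest wavelength is m = 4: λ = 2 × 1.335 × 845 / 4.00 = 564 nm.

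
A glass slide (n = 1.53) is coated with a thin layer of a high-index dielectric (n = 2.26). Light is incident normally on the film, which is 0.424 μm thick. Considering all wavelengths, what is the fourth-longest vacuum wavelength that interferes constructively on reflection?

548 nm

Top surface (1.0 → 2.26): reflection off a higher-index medium gives a half-wave phase shift.
Ray reflecting at the bottom interface goes from n = 2.26 toward n = 1.53: no phase shift.
Net: one phase inversion between the two reflected rays.
For strong reflection here: 2 n t = (m + ½) λ.
λ = 2 n t / (m + ½). The fourth-longest wavelength is m = 3: λ = 2 × 2.26 × 424 / 3.50 = 548 nm.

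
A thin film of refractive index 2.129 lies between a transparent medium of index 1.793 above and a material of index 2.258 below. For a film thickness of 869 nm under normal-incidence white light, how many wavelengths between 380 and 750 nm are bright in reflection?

Top surface (1.793 → 2.129): reflection off a higher-index medium gives a half-wave phase shift.
Bottom surface (2.129 → 2.258): reflection off a higher-index medium gives a half-wave phase shift.
The two reflections carry the same phase change, so no net offset.
So the condition for constructive reflection is 2 n t = m λ.
λ = 2 n t / m = 3700 / m nm.
m=4: 925 nm (IR); m=5: 740 nm (visible); m=6: 617 nm (visible); m=7: 529 nm (visible); m=8: 463 nm (visible); m=9: 411 nm (visible); m=10: 370 nm (UV).

5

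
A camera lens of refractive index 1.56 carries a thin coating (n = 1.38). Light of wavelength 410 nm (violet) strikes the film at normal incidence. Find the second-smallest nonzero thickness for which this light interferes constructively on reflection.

Top surface (1.0 → 1.38): reflection off a higher-index medium gives a half-wave phase shift.
Bottom surface (1.38 → 1.56): reflection off a higher-index medium gives a half-wave phase shift.
Zero or two π shifts → no net half-wave offset.
With no net inversion, constructive interference in reflection requires 2 n t = m λ.
The second-smallest nonzero thickness corresponds to m = 2: t = m λ / (2 n) = 2.00 × 410 / (2 × 1.38) = 297 nm.

297 nm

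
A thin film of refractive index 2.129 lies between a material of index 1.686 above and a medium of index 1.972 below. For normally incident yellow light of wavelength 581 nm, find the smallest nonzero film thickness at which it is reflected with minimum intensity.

Top surface (1.686 → 2.129): reflection off a higher-index medium gives a half-wave phase shift.
Bottom surface (2.129 → 1.972): reflection off a lower-index medium gives no phase shift.
Net: one phase inversion between the two reflected rays.
For minimum reflection here: 2 n t = m λ.
Minimum nonzero at m = 1: t = λ / (2 n) = 581 / (2 × 2.129) = 136 nm.

136 nm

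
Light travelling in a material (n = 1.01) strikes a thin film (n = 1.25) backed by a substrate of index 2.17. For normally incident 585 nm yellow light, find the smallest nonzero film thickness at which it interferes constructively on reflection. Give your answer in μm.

0.234 μm

Top surface (1.01 → 1.25): reflection off a higher-index medium gives a half-wave phase shift.
At the lower boundary (n = 1.25 to n = 2.17) the reflected ray undergoes a half-wave phase shift.
Zero or two π shifts → no net half-wave offset.
So the condition for constructive reflection is 2 n t = m λ.
Minimum nonzero at m = 1: t = λ / (2 n) = 585 / (2 × 1.25) = 234 nm.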